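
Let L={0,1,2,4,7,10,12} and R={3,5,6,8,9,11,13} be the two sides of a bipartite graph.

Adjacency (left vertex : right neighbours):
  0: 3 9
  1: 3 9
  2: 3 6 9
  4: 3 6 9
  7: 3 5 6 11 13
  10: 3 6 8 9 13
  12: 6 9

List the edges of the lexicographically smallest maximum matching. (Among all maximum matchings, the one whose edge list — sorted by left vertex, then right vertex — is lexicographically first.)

Lex-smallest maximum matching: {(0,3), (1,9), (2,6), (7,5), (10,8)}

|M| = 5 (so the lex-smallest maximum matching has 5 edges)
process left vertices in ascending order; for each, take the smallest-labelled available neighbour that still permits 5 edges overall, or leave it unmatched if none does
lex-smallest matching: {0-3, 1-9, 2-6, 7-5, 10-8}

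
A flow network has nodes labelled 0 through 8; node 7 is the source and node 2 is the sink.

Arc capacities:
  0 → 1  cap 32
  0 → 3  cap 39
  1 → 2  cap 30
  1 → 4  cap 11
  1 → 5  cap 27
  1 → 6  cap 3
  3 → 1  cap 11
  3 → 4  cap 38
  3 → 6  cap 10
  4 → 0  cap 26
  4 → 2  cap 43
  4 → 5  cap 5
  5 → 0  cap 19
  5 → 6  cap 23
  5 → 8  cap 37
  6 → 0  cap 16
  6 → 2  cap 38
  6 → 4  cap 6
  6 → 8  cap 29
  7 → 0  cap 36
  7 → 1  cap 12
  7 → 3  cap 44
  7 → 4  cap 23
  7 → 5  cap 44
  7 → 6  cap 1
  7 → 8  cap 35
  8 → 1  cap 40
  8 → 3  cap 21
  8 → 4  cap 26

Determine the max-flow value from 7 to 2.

augment #1: 7→1→2 bottleneck 12, total now 12
augment #2: 7→4→2 bottleneck 23, total now 35
augment #3: 7→6→2 bottleneck 1, total now 36
augment #4: 7→0→1→2 bottleneck 18, total now 54
augment #5: 7→3→4→2 bottleneck 20, total now 74
augment #6: 7→3→6→2 bottleneck 10, total now 84
augment #7: 7→5→6→2 bottleneck 23, total now 107
augment #8: 7→0→1→6→2 bottleneck 3, total now 110

Maximum flow value: 110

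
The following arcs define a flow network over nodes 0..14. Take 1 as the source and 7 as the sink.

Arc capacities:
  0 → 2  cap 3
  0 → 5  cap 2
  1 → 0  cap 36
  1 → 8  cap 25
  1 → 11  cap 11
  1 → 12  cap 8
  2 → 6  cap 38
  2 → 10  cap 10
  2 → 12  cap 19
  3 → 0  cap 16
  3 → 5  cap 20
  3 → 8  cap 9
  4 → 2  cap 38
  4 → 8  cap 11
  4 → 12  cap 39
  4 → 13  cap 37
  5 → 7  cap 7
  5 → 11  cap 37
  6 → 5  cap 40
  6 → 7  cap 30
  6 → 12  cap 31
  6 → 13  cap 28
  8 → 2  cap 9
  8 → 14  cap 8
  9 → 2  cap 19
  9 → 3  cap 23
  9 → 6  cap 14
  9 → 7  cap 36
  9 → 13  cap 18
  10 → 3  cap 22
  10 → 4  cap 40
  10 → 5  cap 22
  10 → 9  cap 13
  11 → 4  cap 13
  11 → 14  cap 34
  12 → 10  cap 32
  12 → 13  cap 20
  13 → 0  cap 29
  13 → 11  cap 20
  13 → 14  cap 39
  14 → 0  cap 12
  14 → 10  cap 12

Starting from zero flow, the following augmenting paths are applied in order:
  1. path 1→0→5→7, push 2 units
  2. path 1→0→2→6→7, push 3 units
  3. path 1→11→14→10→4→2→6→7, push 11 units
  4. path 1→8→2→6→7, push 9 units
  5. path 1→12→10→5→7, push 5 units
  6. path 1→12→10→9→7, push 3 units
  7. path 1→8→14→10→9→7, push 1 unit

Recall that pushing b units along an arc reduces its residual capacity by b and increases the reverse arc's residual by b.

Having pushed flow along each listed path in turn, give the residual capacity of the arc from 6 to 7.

Residual capacity of (6,7): 7

after path 1 (1→0→5→7, push 2): res(6,7)=30
after path 2 (1→0→2→6→7, push 3): res(6,7)=27
after path 3 (1→11→14→10→4→2→6→7, push 11): res(6,7)=16
after path 4 (1→8→2→6→7, push 9): res(6,7)=7
after path 5 (1→12→10→5→7, push 5): res(6,7)=7
after path 6 (1→12→10→9→7, push 3): res(6,7)=7
after path 7 (1→8→14→10→9→7, push 1): res(6,7)=7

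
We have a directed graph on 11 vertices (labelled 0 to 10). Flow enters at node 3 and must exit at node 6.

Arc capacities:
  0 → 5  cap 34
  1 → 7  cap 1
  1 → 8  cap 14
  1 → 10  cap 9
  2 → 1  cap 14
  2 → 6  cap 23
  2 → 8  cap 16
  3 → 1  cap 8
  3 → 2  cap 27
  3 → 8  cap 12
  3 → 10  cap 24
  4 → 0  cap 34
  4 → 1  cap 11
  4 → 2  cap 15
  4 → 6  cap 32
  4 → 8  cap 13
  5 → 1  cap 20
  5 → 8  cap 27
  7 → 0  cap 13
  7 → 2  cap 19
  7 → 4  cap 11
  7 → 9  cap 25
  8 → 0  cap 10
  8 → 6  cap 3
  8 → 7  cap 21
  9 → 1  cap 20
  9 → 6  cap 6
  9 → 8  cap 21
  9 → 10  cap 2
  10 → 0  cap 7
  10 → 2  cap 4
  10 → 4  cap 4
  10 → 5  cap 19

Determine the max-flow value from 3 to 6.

augment #1: 3→2→6 bottleneck 23, total now 23
augment #2: 3→8→6 bottleneck 3, total now 26
augment #3: 3→10→4→6 bottleneck 4, total now 30
augment #4: 3→1→7→4→6 bottleneck 1, total now 31
augment #5: 3→8→7→4→6 bottleneck 9, total now 40
augment #6: 3→1→8→7→4→6 bottleneck 1, total now 41
augment #7: 3→1→8→7→9→6 bottleneck 6, total now 47

Maximum flow value: 47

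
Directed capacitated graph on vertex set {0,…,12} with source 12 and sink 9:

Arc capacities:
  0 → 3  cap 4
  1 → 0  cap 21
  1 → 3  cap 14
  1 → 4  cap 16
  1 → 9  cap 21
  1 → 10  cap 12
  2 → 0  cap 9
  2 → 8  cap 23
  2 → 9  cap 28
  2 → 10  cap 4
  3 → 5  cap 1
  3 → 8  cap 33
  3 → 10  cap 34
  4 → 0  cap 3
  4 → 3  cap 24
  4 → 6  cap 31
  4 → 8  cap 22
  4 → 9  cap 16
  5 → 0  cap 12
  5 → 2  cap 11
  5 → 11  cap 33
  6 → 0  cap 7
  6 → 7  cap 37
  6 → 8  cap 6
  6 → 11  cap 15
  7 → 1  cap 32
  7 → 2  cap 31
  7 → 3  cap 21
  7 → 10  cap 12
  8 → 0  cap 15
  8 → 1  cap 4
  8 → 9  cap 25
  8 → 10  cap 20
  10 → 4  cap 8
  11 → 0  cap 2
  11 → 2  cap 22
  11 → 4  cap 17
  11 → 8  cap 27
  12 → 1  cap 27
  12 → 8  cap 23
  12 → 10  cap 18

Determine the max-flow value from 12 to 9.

Maximum flow value: 58

augment #1: 12→1→9 bottleneck 21, total now 21
augment #2: 12→8→9 bottleneck 23, total now 44
augment #3: 12→1→4→9 bottleneck 6, total now 50
augment #4: 12→10→4→9 bottleneck 8, total now 58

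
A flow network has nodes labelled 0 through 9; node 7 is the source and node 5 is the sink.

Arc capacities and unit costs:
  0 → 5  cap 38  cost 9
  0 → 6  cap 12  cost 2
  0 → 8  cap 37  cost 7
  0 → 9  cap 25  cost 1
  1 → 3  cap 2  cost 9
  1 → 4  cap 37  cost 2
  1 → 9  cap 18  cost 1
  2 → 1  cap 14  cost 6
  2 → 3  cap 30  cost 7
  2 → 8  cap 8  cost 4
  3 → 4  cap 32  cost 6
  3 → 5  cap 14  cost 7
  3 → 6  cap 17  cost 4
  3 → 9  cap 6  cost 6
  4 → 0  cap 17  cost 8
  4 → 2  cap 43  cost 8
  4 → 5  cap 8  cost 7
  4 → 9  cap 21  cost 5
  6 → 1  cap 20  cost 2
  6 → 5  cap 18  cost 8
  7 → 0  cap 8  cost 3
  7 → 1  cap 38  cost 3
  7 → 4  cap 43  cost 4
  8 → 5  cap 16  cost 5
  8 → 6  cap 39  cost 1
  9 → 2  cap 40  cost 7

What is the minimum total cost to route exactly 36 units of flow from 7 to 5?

shortest-cost path #1: 7→4→5 push 8 @ unit cost 11 (adds 88)
shortest-cost path #2: 7→0→5 push 8 @ unit cost 12 (adds 96)
shortest-cost path #3: 7→1→3→5 push 2 @ unit cost 19 (adds 38)
shortest-cost path #4: 7→1→9→2→8→5 push 8 @ unit cost 20 (adds 160)
shortest-cost path #5: 7→4→0→5 push 10 @ unit cost 21 (adds 210)
total cost = 592

Minimum cost for 36 units: 592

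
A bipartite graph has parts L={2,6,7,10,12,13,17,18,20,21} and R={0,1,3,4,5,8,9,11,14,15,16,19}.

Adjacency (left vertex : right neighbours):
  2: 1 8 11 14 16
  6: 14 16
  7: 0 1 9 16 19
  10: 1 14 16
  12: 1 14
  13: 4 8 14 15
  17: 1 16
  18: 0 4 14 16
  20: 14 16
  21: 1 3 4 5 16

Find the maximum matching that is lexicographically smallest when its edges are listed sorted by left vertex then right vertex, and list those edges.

Lex-smallest maximum matching: {(2,8), (6,14), (7,0), (10,1), (13,15), (17,16), (18,4), (21,3)}

|M| = 8 (so the lex-smallest maximum matching has 8 edges)
process left vertices in ascending order; for each, take the smallest-labelled available neighbour that still permits 8 edges overall, or leave it unmatched if none does
lex-smallest matching: {2-8, 6-14, 7-0, 10-1, 13-15, 17-16, 18-4, 21-3}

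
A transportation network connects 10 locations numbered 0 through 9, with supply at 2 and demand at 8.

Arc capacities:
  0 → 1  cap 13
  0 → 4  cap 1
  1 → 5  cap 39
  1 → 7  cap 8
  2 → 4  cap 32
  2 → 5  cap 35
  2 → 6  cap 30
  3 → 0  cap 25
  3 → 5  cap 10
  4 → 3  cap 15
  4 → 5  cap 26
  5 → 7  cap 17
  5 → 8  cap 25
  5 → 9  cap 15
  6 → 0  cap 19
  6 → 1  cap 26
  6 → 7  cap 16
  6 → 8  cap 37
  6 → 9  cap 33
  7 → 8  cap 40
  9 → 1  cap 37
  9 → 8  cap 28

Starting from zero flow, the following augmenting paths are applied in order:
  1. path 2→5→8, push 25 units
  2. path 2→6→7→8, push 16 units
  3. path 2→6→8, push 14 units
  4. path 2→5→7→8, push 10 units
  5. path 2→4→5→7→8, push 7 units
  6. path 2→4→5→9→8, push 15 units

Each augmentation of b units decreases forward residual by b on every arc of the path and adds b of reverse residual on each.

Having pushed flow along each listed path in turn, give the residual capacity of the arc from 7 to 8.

Residual capacity of (7,8): 7

after path 1 (2→5→8, push 25): res(7,8)=40
after path 2 (2→6→7→8, push 16): res(7,8)=24
after path 3 (2→6→8, push 14): res(7,8)=24
after path 4 (2→5→7→8, push 10): res(7,8)=14
after path 5 (2→4→5→7→8, push 7): res(7,8)=7
after path 6 (2→4→5→9→8, push 15): res(7,8)=7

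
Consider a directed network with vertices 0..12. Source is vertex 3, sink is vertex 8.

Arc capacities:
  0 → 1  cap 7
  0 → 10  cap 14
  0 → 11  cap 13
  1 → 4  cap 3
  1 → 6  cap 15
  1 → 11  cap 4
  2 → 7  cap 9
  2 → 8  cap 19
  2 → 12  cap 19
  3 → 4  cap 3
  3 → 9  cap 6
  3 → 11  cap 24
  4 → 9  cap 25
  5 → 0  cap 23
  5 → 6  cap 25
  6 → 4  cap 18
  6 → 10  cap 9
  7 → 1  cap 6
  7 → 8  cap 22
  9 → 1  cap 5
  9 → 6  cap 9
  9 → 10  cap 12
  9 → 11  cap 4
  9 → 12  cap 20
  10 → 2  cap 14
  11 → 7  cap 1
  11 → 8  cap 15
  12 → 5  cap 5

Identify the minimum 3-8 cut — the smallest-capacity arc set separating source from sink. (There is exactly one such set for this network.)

Min-cut arcs: {(3,4), (3,9), (11,7), (11,8)} (total capacity 25)

augment #1: 3→11→8 push 15
augment #2: 3→11→7→8 push 1
augment #3: 3→9→10→2→8 push 6
augment #4: 3→4→9→10→2→8 push 3
max flow = 25; residual-reachable set from 3 gives S-side
cut edges (S→T): {(3,4), (3,9), (11,7), (11,8)} total cap 25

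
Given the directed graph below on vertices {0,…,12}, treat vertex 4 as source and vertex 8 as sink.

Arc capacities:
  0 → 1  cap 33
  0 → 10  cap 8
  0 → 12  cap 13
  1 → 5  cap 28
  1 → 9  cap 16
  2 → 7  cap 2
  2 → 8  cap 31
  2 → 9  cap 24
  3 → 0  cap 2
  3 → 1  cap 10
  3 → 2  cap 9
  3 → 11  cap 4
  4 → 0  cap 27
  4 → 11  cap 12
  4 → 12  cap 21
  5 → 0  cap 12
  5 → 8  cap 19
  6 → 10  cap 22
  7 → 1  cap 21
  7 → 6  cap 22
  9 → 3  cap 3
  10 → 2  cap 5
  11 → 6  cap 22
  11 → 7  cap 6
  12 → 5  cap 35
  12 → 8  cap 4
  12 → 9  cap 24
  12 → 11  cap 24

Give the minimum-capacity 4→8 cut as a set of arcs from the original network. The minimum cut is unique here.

augment #1: 4→12→8 push 4
augment #2: 4→12→5→8 push 17
augment #3: 4→0→1→5→8 push 2
augment #4: 4→0→10→2→8 push 5
augment #5: 4→0→1→9→3→2→8 push 3
max flow = 31; residual-reachable set from 4 gives S-side
cut edges (S→T): {(5,8), (9,3), (10,2), (12,8)} total cap 31

Min-cut arcs: {(5,8), (9,3), (10,2), (12,8)} (total capacity 31)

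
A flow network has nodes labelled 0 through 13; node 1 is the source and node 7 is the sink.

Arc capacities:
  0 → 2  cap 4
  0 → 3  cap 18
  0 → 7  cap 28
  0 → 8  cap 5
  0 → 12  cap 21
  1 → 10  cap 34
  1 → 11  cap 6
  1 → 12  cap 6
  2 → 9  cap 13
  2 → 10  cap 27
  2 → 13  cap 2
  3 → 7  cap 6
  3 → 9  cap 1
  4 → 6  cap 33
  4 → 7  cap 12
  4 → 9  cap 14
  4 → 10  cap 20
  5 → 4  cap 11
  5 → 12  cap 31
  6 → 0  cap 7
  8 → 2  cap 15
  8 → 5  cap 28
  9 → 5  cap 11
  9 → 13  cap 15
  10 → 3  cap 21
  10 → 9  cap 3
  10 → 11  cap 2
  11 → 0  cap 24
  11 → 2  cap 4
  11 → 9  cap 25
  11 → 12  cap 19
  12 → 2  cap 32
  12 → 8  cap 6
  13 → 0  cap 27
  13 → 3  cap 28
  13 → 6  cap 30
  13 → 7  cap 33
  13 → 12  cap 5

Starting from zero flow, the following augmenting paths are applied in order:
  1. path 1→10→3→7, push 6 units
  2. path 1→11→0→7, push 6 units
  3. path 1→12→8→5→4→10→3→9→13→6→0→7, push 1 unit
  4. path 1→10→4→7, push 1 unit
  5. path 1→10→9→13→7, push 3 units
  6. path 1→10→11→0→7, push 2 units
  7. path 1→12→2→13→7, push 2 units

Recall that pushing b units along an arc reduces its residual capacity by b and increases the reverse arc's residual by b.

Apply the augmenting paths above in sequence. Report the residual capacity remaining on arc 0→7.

Residual capacity of (0,7): 19

after path 1 (1→10→3→7, push 6): res(0,7)=28
after path 2 (1→11→0→7, push 6): res(0,7)=22
after path 3 (1→12→8→5→4→10→3→9→13→6→0→7, push 1): res(0,7)=21
after path 4 (1→10→4→7, push 1): res(0,7)=21
after path 5 (1→10→9→13→7, push 3): res(0,7)=21
after path 6 (1→10→11→0→7, push 2): res(0,7)=19
after path 7 (1→12→2→13→7, push 2): res(0,7)=19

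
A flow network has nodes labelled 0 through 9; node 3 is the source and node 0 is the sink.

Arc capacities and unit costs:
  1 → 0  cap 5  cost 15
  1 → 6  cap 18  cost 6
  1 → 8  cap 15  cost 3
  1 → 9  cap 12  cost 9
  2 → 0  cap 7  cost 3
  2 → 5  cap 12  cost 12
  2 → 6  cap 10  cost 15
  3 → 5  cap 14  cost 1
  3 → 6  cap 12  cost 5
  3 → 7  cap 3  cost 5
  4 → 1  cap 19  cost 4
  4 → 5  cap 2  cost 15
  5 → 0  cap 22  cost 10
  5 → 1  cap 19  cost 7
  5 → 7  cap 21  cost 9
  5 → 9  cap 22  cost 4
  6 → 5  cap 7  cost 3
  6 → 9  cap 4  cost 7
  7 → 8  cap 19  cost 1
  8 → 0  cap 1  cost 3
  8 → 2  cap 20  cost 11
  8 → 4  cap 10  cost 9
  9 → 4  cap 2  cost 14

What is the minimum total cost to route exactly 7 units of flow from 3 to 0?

shortest-cost path #1: 3→7→8→0 push 1 @ unit cost 9 (adds 9)
shortest-cost path #2: 3→5→0 push 6 @ unit cost 11 (adds 66)
total cost = 75

Minimum cost for 7 units: 75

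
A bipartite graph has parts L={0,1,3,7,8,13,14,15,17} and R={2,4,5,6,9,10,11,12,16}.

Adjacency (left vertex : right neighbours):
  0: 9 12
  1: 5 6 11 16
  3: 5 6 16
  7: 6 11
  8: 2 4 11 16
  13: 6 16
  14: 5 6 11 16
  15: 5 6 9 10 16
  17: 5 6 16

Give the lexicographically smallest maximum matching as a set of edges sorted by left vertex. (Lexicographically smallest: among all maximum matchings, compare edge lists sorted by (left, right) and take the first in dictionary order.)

|M| = 7 (so the lex-smallest maximum matching has 7 edges)
process left vertices in ascending order; for each, take the smallest-labelled available neighbour that still permits 7 edges overall, or leave it unmatched if none does
lex-smallest matching: {0-9, 1-5, 3-6, 7-11, 8-2, 13-16, 15-10}

Lex-smallest maximum matching: {(0,9), (1,5), (3,6), (7,11), (8,2), (13,16), (15,10)}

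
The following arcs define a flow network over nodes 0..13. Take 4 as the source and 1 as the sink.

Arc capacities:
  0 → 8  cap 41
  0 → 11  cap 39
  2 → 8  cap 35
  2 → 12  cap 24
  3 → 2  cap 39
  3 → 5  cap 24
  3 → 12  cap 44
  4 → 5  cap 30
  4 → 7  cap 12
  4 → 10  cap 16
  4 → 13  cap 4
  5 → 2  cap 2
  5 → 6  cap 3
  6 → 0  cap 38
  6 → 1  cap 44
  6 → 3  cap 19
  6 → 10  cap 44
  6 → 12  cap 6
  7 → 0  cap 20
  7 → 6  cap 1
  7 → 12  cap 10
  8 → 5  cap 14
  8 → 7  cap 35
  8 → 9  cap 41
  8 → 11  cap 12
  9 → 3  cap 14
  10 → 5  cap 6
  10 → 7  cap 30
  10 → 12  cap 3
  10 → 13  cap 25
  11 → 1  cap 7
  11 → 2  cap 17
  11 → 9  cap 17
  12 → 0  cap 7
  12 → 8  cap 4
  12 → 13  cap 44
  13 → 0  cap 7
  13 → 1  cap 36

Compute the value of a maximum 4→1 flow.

augment #1: 4→13→1 bottleneck 4, total now 4
augment #2: 4→5→6→1 bottleneck 3, total now 7
augment #3: 4→7→6→1 bottleneck 1, total now 8
augment #4: 4→10→13→1 bottleneck 16, total now 24
augment #5: 4→7→0→11→1 bottleneck 7, total now 31
augment #6: 4→7→12→13→1 bottleneck 4, total now 35
augment #7: 4→5→2→12→13→1 bottleneck 2, total now 37

Maximum flow value: 37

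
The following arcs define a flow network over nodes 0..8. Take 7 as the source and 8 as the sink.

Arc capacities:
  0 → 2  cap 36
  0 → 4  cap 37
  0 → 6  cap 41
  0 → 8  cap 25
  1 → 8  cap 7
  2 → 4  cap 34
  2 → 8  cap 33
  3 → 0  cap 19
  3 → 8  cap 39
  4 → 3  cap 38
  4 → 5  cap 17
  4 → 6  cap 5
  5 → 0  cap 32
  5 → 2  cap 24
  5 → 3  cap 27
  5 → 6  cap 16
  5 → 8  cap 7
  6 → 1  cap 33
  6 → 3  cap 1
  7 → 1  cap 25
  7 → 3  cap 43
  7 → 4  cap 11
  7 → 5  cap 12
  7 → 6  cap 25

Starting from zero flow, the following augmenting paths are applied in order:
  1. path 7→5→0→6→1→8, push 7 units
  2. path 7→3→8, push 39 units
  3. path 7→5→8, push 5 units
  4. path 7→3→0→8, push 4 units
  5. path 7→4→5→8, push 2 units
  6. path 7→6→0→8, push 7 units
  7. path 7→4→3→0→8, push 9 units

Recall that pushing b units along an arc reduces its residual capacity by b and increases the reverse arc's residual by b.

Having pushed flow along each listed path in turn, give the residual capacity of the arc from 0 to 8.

Residual capacity of (0,8): 5

after path 1 (7→5→0→6→1→8, push 7): res(0,8)=25
after path 2 (7→3→8, push 39): res(0,8)=25
after path 3 (7→5→8, push 5): res(0,8)=25
after path 4 (7→3→0→8, push 4): res(0,8)=21
after path 5 (7→4→5→8, push 2): res(0,8)=21
after path 6 (7→6→0→8, push 7): res(0,8)=14
after path 7 (7→4→3→0→8, push 9): res(0,8)=5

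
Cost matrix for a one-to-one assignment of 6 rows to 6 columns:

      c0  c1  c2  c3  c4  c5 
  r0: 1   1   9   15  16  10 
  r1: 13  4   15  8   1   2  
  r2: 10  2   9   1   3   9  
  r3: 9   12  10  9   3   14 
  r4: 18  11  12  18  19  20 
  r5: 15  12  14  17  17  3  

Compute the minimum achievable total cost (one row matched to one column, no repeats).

optimal assignment: row0→col0 (cost 1), row1→col1 (cost 4), row2→col3 (cost 1), row3→col4 (cost 3), row4→col2 (cost 12), row5→col5 (cost 3)
total = 1 + 4 + 1 + 3 + 12 + 3 = 24

Minimum assignment cost: 24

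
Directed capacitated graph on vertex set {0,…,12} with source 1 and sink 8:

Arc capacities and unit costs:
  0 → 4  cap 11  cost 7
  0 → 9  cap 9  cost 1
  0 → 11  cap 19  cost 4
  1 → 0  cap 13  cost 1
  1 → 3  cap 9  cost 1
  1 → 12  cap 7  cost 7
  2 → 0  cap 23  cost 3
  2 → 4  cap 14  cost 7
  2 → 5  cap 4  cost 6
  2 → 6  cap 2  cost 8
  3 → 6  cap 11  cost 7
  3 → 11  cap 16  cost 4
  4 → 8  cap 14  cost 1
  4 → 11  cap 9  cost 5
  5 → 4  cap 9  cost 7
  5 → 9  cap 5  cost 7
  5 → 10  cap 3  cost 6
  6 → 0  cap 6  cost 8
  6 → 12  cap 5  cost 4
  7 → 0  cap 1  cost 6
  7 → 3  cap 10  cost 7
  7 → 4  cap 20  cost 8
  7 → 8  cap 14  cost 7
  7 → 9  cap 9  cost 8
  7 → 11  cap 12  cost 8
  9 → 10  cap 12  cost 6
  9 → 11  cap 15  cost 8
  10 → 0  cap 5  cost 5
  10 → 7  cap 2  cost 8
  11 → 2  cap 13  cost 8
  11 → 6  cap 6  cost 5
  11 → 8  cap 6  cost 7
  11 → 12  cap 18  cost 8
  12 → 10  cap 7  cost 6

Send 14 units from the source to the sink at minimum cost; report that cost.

Minimum cost for 14 units: 135

shortest-cost path #1: 1→0→4→8 push 11 @ unit cost 9 (adds 99)
shortest-cost path #2: 1→3→11→8 push 3 @ unit cost 12 (adds 36)
total cost = 135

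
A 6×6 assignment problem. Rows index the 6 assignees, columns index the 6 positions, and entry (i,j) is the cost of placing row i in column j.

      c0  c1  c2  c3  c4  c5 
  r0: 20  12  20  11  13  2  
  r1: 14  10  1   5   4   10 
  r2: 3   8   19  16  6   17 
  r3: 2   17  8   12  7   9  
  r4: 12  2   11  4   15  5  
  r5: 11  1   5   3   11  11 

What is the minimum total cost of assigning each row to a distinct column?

Minimum assignment cost: 16

one of 2 optimal assignments: row0→col5 (cost 2), row1→col2 (cost 1), row2→col4 (cost 6), row3→col0 (cost 2), row4→col1 (cost 2), row5→col3 (cost 3)
total = 2 + 1 + 6 + 2 + 2 + 3 = 16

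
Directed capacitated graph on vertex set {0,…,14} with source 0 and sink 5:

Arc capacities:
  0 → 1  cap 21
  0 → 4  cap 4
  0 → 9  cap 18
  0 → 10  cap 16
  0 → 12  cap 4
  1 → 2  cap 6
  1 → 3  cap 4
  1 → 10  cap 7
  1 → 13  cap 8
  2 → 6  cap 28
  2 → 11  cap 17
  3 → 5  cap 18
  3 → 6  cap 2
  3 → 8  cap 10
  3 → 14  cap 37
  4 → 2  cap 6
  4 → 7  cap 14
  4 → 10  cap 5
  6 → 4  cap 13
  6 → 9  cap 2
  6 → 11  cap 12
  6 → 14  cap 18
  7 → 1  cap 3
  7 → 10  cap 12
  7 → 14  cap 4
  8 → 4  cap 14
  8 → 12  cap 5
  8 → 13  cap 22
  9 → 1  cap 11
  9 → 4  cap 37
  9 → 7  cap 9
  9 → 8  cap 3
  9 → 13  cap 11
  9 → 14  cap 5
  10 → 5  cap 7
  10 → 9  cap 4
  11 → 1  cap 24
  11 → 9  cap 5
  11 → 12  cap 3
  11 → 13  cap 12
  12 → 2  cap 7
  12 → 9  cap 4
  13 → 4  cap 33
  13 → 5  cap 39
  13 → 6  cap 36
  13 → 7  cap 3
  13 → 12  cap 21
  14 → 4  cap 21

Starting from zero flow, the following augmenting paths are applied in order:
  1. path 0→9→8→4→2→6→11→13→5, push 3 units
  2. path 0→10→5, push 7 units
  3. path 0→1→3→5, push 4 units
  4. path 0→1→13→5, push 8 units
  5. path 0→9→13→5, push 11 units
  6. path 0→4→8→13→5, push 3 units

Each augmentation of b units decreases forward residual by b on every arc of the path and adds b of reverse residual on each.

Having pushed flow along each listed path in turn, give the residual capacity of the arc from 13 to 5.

after path 1 (0→9→8→4→2→6→11→13→5, push 3): res(13,5)=36
after path 2 (0→10→5, push 7): res(13,5)=36
after path 3 (0→1→3→5, push 4): res(13,5)=36
after path 4 (0→1→13→5, push 8): res(13,5)=28
after path 5 (0→9→13→5, push 11): res(13,5)=17
after path 6 (0→4→8→13→5, push 3): res(13,5)=14

Residual capacity of (13,5): 14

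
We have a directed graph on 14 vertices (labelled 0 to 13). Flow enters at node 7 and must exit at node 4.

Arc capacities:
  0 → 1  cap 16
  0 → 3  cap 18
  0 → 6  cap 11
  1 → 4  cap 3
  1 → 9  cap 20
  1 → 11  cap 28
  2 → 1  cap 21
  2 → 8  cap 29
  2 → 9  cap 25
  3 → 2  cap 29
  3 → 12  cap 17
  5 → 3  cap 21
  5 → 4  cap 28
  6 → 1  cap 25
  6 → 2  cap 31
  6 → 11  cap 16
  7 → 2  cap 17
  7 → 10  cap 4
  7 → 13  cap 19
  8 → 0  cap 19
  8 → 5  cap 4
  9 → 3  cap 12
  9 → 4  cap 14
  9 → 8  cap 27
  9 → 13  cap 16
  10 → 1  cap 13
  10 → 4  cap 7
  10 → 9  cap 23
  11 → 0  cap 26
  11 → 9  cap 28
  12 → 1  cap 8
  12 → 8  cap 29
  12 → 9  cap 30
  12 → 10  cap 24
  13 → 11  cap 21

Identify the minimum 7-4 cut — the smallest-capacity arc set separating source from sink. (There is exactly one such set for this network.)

augment #1: 7→10→4 push 4
augment #2: 7→2→1→4 push 3
augment #3: 7→2→9→4 push 14
augment #4: 7→13→11→9→8→5→4 push 4
augment #5: 7→13→11→0→3→12→10→4 push 3
max flow = 28; residual-reachable set from 7 gives S-side
cut edges (S→T): {(1,4), (8,5), (9,4), (10,4)} total cap 28

Min-cut arcs: {(1,4), (8,5), (9,4), (10,4)} (total capacity 28)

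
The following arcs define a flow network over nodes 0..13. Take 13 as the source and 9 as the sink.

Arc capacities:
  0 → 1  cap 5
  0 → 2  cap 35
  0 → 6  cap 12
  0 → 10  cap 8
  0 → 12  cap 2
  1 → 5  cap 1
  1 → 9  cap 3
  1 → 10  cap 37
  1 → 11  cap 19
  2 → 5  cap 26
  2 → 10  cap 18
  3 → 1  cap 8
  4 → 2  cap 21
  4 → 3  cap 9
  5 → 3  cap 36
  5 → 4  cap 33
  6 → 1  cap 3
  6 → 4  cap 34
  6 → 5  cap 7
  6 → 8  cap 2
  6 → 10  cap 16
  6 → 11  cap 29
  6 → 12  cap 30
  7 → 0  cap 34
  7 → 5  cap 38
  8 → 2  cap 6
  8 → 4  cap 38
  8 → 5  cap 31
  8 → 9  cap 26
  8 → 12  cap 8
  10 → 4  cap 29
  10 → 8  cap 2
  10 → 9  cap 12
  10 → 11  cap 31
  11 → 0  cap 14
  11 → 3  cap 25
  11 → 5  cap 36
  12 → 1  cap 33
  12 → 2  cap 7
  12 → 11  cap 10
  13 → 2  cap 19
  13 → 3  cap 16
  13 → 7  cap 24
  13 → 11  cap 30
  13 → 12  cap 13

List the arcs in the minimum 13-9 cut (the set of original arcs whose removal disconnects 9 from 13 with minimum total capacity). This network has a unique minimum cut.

Min-cut arcs: {(1,9), (6,8), (10,8), (10,9)} (total capacity 19)

augment #1: 13→2→10→9 push 12
augment #2: 13→3→1→9 push 3
augment #3: 13→2→10→8→9 push 2
augment #4: 13→7→0→6→8→9 push 2
max flow = 19; residual-reachable set from 13 gives S-side
cut edges (S→T): {(1,9), (6,8), (10,8), (10,9)} total cap 19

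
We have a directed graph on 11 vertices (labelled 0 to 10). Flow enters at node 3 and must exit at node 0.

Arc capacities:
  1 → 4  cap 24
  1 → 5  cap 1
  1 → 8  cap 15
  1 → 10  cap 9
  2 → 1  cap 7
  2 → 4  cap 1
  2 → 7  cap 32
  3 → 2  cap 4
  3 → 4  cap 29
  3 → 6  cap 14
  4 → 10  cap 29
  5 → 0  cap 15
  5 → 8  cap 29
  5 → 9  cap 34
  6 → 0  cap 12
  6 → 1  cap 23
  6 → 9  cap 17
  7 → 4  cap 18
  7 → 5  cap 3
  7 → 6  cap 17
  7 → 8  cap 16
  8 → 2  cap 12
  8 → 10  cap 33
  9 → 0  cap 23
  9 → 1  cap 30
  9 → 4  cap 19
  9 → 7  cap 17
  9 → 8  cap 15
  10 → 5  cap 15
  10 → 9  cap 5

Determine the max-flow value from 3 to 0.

augment #1: 3→6→0 bottleneck 12, total now 12
augment #2: 3→6→9→0 bottleneck 2, total now 14
augment #3: 3→2→1→5→0 bottleneck 1, total now 15
augment #4: 3→2→7→5→0 bottleneck 3, total now 18
augment #5: 3→4→10→5→0 bottleneck 11, total now 29
augment #6: 3→4→10→9→0 bottleneck 5, total now 34
augment #7: 3→4→10→5→9→0 bottleneck 4, total now 38

Maximum flow value: 38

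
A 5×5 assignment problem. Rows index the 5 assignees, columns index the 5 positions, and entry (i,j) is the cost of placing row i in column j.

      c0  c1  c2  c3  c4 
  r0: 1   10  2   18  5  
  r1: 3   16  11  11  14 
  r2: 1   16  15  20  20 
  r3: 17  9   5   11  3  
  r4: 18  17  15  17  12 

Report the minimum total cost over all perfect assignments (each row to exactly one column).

optimal assignment: row0→col2 (cost 2), row1→col3 (cost 11), row2→col0 (cost 1), row3→col4 (cost 3), row4→col1 (cost 17)
total = 2 + 11 + 1 + 3 + 17 = 34

Minimum assignment cost: 34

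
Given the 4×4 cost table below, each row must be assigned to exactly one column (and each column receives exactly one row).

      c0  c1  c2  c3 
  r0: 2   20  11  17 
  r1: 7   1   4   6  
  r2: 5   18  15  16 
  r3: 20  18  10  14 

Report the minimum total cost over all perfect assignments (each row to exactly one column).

Minimum assignment cost: 29

optimal assignment: row0→col0 (cost 2), row1→col1 (cost 1), row2→col3 (cost 16), row3→col2 (cost 10)
total = 2 + 1 + 16 + 10 = 29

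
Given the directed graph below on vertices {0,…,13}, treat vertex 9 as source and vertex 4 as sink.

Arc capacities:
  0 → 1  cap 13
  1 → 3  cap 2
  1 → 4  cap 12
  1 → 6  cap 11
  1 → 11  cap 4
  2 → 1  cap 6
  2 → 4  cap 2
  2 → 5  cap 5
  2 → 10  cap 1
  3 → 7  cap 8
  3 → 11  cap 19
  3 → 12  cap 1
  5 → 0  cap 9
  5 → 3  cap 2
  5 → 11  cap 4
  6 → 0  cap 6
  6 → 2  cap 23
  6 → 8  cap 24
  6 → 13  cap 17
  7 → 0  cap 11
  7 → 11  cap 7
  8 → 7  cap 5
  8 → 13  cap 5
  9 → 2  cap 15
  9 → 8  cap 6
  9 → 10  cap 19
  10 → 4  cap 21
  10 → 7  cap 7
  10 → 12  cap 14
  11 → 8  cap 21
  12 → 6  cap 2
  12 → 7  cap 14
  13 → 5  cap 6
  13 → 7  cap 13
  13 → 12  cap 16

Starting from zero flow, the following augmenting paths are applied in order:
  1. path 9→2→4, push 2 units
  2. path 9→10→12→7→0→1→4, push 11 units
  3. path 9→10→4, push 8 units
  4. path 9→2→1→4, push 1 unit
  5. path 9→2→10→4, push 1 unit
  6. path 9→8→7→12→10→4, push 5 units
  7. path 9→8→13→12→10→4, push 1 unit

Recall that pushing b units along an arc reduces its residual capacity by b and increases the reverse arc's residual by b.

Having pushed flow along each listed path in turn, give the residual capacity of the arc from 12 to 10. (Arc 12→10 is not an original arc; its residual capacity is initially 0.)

Residual capacity of (12,10): 5

after path 1 (9→2→4, push 2): res(12,10)=0
after path 2 (9→10→12→7→0→1→4, push 11): res(12,10)=11
after path 3 (9→10→4, push 8): res(12,10)=11
after path 4 (9→2→1→4, push 1): res(12,10)=11
after path 5 (9→2→10→4, push 1): res(12,10)=11
after path 6 (9→8→7→12→10→4, push 5): res(12,10)=6
after path 7 (9→8→13→12→10→4, push 1): res(12,10)=5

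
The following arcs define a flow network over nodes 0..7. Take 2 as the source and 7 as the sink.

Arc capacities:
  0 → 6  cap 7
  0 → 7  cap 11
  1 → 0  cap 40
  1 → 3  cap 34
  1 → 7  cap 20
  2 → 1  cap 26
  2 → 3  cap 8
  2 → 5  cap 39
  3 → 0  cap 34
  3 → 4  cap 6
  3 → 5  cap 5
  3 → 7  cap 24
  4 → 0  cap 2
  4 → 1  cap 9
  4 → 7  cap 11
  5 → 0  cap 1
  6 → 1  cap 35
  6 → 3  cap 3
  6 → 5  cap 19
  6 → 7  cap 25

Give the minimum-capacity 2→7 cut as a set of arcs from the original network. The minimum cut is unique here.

augment #1: 2→1→7 push 20
augment #2: 2→3→7 push 8
augment #3: 2→1→0→7 push 6
augment #4: 2→5→0→7 push 1
max flow = 35; residual-reachable set from 2 gives S-side
cut edges (S→T): {(2,1), (2,3), (5,0)} total cap 35

Min-cut arcs: {(2,1), (2,3), (5,0)} (total capacity 35)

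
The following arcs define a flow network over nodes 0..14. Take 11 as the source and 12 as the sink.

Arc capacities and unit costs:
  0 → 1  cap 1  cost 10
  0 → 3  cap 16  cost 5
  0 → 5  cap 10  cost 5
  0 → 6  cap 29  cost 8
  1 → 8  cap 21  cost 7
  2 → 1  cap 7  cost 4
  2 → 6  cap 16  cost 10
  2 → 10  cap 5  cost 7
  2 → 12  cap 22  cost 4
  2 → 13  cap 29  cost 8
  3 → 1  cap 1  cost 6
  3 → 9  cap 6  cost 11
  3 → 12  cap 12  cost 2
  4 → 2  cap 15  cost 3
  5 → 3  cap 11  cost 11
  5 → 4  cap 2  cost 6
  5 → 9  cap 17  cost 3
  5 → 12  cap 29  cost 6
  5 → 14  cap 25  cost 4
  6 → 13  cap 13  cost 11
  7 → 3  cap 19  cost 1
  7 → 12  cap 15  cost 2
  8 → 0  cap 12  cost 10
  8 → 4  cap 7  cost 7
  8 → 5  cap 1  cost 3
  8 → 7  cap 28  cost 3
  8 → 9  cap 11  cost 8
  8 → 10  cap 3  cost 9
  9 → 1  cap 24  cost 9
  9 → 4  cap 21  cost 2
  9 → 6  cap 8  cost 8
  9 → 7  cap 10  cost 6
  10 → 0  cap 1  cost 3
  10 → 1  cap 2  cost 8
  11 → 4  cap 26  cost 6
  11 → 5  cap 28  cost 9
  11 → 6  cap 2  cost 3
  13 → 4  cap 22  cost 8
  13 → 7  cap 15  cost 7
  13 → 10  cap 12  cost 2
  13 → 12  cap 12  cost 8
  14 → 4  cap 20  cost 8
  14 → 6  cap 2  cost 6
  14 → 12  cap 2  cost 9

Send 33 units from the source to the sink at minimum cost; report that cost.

shortest-cost path #1: 11→4→2→12 push 15 @ unit cost 13 (adds 195)
shortest-cost path #2: 11→5→12 push 18 @ unit cost 15 (adds 270)
total cost = 465

Minimum cost for 33 units: 465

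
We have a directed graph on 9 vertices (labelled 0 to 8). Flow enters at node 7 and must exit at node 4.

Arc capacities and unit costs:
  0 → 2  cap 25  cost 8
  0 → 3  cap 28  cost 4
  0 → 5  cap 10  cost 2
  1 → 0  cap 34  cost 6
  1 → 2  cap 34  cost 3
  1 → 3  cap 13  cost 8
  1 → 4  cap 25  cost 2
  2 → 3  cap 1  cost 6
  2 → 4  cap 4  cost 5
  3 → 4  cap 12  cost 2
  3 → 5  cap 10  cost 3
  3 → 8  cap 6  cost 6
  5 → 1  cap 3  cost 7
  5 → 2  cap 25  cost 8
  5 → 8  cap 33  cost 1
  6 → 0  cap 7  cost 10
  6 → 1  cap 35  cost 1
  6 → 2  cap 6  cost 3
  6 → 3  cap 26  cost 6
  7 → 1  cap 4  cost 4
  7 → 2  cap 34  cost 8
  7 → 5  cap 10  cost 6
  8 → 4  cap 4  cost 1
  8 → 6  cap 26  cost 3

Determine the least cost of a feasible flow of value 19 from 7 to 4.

Minimum cost for 19 units: 202

shortest-cost path #1: 7→1→4 push 4 @ unit cost 6 (adds 24)
shortest-cost path #2: 7→5→8→4 push 4 @ unit cost 8 (adds 32)
shortest-cost path #3: 7→2→4 push 4 @ unit cost 13 (adds 52)
shortest-cost path #4: 7→5→8→6→1→4 push 6 @ unit cost 13 (adds 78)
shortest-cost path #5: 7→2→3→4 push 1 @ unit cost 16 (adds 16)
total cost = 202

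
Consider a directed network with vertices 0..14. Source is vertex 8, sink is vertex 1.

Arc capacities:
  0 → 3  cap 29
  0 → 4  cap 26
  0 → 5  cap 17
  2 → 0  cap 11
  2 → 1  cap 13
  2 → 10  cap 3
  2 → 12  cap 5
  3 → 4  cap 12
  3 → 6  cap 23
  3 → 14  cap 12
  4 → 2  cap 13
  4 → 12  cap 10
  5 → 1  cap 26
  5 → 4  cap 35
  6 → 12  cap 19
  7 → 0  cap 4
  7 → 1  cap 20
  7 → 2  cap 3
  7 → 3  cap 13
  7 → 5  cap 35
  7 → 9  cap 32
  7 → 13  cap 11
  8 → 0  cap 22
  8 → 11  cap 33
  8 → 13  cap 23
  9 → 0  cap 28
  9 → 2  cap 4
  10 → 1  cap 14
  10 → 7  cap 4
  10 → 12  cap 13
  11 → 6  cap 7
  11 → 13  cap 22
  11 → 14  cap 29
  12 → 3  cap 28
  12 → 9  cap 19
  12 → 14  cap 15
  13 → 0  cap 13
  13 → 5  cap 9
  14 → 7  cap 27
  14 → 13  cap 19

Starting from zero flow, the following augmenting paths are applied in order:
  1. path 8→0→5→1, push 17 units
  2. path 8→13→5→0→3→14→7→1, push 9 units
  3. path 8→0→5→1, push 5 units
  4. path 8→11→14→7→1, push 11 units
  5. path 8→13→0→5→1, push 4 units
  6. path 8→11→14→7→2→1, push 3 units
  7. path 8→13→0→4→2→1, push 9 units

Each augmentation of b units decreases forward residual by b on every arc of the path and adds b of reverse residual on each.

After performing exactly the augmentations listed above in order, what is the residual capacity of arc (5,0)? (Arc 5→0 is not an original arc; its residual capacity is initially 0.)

Residual capacity of (5,0): 17

after path 1 (8→0→5→1, push 17): res(5,0)=17
after path 2 (8→13→5→0→3→14→7→1, push 9): res(5,0)=8
after path 3 (8→0→5→1, push 5): res(5,0)=13
after path 4 (8→11→14→7→1, push 11): res(5,0)=13
after path 5 (8→13→0→5→1, push 4): res(5,0)=17
after path 6 (8→11→14→7→2→1, push 3): res(5,0)=17
after path 7 (8→13→0→4→2→1, push 9): res(5,0)=17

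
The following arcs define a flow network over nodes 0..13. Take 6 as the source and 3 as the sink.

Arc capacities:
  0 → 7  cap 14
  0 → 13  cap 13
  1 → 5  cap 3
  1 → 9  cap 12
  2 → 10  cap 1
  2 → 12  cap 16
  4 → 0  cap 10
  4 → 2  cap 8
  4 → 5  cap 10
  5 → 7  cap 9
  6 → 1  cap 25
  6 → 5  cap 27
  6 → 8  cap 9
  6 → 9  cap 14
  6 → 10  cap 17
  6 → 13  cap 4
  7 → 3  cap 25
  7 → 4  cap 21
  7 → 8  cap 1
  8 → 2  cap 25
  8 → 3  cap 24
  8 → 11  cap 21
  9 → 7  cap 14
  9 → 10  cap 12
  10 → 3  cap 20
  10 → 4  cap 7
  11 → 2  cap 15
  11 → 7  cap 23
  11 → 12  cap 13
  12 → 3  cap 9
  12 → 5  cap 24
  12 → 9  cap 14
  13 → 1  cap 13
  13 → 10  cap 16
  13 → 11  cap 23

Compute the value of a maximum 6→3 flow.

augment #1: 6→8→3 bottleneck 9, total now 9
augment #2: 6→10→3 bottleneck 17, total now 26
augment #3: 6→5→7→3 bottleneck 9, total now 35
augment #4: 6→9→7→3 bottleneck 14, total now 49
augment #5: 6→13→10→3 bottleneck 3, total now 52
augment #6: 6→13→11→7→3 bottleneck 1, total now 53
augment #7: 6→1→9→10→4→0→7→3 bottleneck 1, total now 54
augment #8: 6→1→9→10→4→2→12→3 bottleneck 6, total now 60
augment #9: 6→1→9→10→13→11→12→3 bottleneck 3, total now 63

Maximum flow value: 63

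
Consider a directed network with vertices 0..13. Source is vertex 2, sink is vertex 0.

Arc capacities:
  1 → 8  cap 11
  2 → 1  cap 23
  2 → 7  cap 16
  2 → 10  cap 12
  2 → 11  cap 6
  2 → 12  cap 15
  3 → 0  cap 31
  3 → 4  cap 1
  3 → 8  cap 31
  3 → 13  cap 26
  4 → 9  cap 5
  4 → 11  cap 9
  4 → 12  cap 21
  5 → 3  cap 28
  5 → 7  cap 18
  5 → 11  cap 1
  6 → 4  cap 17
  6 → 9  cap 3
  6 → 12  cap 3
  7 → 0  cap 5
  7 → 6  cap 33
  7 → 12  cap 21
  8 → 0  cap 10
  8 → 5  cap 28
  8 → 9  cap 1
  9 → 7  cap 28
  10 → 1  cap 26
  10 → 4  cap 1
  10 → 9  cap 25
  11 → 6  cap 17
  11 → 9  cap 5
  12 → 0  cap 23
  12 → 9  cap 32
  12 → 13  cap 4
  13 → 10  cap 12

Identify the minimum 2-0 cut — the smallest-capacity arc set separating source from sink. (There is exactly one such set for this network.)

augment #1: 2→7→0 push 5
augment #2: 2→12→0 push 15
augment #3: 2→1→8→0 push 10
augment #4: 2→7→12→0 push 8
augment #5: 2→1→8→5→3→0 push 1
max flow = 39; residual-reachable set from 2 gives S-side
cut edges (S→T): {(1,8), (7,0), (12,0)} total cap 39

Min-cut arcs: {(1,8), (7,0), (12,0)} (total capacity 39)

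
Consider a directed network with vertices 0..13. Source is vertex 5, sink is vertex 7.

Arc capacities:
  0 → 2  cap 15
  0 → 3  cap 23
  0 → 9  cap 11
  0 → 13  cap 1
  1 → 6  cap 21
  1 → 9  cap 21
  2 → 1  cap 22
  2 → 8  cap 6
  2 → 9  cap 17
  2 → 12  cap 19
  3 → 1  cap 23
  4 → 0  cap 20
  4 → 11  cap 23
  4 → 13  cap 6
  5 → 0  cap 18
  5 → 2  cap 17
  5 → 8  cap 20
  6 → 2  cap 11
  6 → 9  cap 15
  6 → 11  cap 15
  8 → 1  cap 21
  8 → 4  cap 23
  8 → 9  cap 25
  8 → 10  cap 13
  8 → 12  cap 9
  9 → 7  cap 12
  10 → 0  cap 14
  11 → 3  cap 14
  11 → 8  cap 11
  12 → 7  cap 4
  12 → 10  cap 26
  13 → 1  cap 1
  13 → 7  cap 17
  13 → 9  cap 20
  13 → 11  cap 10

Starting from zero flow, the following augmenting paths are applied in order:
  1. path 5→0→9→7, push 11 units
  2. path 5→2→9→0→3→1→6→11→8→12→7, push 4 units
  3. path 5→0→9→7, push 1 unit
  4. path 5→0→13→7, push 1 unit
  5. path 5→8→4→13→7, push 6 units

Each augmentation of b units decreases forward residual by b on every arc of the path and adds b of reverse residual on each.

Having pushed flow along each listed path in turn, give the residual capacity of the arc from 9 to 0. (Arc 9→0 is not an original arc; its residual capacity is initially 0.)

Residual capacity of (9,0): 8

after path 1 (5→0→9→7, push 11): res(9,0)=11
after path 2 (5→2→9→0→3→1→6→11→8→12→7, push 4): res(9,0)=7
after path 3 (5→0→9→7, push 1): res(9,0)=8
after path 4 (5→0→13→7, push 1): res(9,0)=8
after path 5 (5→8→4→13→7, push 6): res(9,0)=8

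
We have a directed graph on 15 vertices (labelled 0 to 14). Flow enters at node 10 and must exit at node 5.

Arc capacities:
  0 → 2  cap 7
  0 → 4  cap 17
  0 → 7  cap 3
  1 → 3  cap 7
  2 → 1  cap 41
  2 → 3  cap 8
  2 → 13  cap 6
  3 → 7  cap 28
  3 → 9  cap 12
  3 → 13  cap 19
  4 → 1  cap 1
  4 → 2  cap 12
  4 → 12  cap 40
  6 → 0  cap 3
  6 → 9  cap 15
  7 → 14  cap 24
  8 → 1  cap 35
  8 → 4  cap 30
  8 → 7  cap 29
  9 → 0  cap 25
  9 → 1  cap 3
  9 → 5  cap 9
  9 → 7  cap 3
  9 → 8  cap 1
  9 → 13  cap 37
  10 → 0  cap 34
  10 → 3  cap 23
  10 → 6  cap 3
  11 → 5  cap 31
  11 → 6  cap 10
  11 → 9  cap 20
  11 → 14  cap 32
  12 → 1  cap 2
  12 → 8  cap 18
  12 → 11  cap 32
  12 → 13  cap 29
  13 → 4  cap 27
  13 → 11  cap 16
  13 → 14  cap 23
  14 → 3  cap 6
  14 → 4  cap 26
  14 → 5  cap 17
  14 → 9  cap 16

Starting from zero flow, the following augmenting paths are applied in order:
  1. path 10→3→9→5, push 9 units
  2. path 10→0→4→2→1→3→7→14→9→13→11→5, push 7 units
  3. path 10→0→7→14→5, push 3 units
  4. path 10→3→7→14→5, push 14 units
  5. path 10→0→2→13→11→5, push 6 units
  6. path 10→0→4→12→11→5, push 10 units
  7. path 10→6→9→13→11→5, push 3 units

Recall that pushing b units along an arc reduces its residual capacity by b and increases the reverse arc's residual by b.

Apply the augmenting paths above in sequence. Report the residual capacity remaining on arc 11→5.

after path 1 (10→3→9→5, push 9): res(11,5)=31
after path 2 (10→0→4→2→1→3→7→14→9→13→11→5, push 7): res(11,5)=24
after path 3 (10→0→7→14→5, push 3): res(11,5)=24
after path 4 (10→3→7→14→5, push 14): res(11,5)=24
after path 5 (10→0→2→13→11→5, push 6): res(11,5)=18
after path 6 (10→0→4→12→11→5, push 10): res(11,5)=8
after path 7 (10→6→9→13→11→5, push 3): res(11,5)=5

Residual capacity of (11,5): 5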